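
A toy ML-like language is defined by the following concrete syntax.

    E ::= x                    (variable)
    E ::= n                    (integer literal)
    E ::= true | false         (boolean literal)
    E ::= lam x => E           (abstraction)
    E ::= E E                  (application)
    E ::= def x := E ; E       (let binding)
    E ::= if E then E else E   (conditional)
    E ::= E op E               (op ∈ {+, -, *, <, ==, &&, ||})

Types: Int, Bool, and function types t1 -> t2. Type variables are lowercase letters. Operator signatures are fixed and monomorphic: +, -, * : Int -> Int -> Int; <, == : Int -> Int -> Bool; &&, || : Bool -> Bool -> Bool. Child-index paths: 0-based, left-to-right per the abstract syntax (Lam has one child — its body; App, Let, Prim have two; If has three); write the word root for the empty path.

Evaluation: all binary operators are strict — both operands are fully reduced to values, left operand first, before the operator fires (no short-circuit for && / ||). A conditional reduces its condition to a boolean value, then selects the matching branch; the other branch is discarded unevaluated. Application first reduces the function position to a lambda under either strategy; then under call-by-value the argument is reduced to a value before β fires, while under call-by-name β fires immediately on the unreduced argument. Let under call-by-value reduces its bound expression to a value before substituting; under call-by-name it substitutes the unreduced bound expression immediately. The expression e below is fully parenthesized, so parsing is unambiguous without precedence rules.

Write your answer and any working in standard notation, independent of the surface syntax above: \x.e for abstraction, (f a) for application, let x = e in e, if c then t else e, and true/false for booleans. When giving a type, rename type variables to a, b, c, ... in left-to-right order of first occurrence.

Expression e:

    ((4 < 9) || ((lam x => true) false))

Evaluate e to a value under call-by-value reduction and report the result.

Derivation:
step 0: ((4 < 9) || ((\x.true) false))
step 1: [delta@0] (true || ((\x.true) false))
step 2: [beta@1] (true || true)
step 3: [delta@root] true

Answer: true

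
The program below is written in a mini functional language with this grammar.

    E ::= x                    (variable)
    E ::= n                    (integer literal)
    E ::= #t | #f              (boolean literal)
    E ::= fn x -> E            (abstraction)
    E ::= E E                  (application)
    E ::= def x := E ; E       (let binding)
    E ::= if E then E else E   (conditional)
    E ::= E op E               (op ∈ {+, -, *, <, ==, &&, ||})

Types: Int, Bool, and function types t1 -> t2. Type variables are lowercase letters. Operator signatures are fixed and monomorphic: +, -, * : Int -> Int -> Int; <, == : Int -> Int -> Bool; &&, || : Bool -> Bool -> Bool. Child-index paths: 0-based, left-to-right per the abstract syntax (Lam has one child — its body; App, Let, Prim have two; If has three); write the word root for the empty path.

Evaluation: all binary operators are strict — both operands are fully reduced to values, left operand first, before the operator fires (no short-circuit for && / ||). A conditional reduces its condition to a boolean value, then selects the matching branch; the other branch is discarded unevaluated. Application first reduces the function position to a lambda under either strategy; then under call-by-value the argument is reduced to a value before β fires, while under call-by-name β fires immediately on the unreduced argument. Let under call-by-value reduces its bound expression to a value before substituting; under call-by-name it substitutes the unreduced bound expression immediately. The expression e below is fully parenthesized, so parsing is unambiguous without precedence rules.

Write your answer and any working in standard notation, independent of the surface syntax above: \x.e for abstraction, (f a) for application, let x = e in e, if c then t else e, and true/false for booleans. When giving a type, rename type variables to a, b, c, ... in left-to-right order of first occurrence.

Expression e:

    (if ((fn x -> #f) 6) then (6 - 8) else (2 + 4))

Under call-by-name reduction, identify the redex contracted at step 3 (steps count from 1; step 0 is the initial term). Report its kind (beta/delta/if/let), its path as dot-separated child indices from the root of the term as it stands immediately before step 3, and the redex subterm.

Answer: delta at root : (2 + 4)

Trace:
step 0: (if ((\x.false) 6) then (6 - 8) else (2 + 4))
step 1: [beta@0] (if false then (6 - 8) else (2 + 4))
step 2: [if@root] (2 + 4)
step 3: [delta@root] 6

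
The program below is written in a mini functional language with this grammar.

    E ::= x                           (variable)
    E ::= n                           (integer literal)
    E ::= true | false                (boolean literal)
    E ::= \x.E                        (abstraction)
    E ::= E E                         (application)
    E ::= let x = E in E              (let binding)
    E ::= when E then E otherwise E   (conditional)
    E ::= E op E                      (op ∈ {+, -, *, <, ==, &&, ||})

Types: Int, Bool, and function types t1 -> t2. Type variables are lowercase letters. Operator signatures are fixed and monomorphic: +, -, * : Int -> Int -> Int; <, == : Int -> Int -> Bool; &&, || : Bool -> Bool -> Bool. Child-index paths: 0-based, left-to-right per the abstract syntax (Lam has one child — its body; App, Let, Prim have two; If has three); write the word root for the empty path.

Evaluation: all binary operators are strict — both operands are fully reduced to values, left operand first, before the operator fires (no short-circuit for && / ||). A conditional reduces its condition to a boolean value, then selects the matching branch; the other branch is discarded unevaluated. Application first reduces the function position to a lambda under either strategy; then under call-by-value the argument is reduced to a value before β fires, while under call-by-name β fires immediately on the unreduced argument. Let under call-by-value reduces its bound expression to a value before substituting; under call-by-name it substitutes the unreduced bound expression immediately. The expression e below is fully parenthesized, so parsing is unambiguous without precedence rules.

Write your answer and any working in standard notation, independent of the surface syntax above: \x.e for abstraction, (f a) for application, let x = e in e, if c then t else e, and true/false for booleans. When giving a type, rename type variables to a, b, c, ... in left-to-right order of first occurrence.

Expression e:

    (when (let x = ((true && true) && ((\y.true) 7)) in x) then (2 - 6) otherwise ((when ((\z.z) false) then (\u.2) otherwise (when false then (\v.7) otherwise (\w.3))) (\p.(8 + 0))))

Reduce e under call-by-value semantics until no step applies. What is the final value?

Trace:
step 0: (if (let x = ((true && true) && ((\y.true) 7)) in x) then (2 - 6) else ((if ((\z.z) false) then (\u.2) else (if false then (\v.7) else (\w.3))) (\p.(8 + 0))))
step 1: [delta@0.0.0] (if (let x = (true && ((\y.true) 7)) in x) then (2 - 6) else ((if ((\z.z) false) then (\u.2) else (if false then (\v.7) else (\w.3))) (\p.(8 + 0))))
step 2: [beta@0.0.1] (if (let x = (true && true) in x) then (2 - 6) else ((if ((\z.z) false) then (\u.2) else (if false then (\v.7) else (\w.3))) (\p.(8 + 0))))
step 3: [delta@0.0] (if (let x = true in x) then (2 - 6) else ((if ((\z.z) false) then (\u.2) else (if false then (\v.7) else (\w.3))) (\p.(8 + 0))))
step 4: [let@0] (if true then (2 - 6) else ((if ((\z.z) false) then (\u.2) else (if false then (\v.7) else (\w.3))) (\p.(8 + 0))))
step 5: [if@root] (2 - 6)
step 6: [delta@root] -4

Answer: -4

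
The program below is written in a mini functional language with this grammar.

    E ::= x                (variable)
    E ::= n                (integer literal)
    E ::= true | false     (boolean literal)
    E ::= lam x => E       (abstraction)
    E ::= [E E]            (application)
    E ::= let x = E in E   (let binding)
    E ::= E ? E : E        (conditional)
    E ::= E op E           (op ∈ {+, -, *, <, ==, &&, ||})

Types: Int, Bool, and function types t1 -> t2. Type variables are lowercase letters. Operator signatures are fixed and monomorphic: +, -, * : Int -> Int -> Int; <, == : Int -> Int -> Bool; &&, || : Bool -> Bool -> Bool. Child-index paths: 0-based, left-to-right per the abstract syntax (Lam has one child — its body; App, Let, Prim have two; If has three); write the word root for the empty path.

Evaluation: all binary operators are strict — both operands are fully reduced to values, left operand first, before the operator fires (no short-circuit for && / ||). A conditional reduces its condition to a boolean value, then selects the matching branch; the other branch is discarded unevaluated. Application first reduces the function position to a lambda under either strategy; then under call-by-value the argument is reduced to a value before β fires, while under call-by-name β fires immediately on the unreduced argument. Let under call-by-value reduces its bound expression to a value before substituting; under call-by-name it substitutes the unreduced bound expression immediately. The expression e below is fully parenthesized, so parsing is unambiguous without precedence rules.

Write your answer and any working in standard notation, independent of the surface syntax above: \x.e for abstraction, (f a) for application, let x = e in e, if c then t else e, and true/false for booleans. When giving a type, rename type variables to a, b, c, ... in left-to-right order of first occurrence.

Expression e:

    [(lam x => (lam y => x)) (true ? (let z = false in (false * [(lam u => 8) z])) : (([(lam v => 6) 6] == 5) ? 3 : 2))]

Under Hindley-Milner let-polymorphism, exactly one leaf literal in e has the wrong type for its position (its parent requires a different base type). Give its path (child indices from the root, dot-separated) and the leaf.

Answer: 1.1.1.0 : false

Trace:
x : a
\y._ : b -> a
\x._ : a -> b -> a
  unify Bool ~ Bool
let z : Bool
  unify Bool ~ Int
  FAIL: mismatch Bool ~ Int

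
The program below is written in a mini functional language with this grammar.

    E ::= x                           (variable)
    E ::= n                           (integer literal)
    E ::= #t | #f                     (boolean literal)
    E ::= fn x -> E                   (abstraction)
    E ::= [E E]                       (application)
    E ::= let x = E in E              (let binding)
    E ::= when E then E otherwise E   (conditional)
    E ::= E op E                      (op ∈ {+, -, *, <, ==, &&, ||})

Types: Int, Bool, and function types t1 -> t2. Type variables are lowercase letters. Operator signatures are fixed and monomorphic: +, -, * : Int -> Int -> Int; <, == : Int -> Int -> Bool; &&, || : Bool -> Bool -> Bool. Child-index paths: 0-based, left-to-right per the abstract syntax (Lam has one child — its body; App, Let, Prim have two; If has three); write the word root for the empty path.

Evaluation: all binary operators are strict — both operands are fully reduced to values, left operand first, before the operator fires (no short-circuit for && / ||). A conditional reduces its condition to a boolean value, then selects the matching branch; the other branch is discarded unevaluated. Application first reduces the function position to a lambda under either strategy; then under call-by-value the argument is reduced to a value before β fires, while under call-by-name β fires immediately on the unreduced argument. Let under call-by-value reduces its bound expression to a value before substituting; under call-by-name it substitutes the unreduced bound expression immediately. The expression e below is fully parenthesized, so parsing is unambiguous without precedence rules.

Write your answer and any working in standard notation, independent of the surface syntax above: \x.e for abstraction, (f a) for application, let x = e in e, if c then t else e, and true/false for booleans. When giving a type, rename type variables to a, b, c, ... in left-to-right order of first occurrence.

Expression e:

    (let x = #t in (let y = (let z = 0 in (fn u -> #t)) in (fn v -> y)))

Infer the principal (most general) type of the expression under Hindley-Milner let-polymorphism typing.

Trace:
let x : Bool
let z : Int
\u._ : a -> Bool
let y : forall. a -> Bool
y : c -> Bool
\v._ : b -> c -> Bool

Answer: a -> b -> Bool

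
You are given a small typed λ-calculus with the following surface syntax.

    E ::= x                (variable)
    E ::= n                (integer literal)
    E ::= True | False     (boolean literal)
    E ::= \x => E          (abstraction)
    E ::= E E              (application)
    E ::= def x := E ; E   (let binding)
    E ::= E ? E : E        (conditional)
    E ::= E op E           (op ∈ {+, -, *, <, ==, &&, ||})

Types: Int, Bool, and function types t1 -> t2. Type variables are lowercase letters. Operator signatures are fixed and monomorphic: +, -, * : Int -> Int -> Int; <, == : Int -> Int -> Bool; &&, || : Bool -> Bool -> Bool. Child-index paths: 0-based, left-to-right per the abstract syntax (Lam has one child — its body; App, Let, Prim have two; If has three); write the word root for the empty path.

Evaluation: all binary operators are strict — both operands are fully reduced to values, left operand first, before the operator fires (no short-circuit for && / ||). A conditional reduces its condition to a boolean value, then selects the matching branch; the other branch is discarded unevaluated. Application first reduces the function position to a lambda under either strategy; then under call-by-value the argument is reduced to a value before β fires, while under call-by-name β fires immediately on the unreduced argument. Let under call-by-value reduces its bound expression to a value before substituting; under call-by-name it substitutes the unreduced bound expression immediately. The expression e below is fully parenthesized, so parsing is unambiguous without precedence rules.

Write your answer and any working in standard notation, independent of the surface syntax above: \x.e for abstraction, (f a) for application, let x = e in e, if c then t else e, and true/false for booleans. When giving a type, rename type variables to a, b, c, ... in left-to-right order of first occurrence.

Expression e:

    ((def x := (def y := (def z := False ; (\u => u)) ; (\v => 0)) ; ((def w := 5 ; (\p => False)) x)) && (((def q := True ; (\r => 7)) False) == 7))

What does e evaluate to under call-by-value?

Answer: false

Trace:
step 0: ((let x = (let y = (let z = false in (\u.u)) in (\v.0)) in ((let w = 5 in (\p.false)) x)) && (((let q = true in (\r.7)) false) == 7))
step 1: [let@0.0.0] ((let x = (let y = (\u.u) in (\v.0)) in ((let w = 5 in (\p.false)) x)) && (((let q = true in (\r.7)) false) == 7))
step 2: [let@0.0] ((let x = (\v.0) in ((let w = 5 in (\p.false)) x)) && (((let q = true in (\r.7)) false) == 7))
step 3: [let@0] (((let w = 5 in (\p.false)) (\v.0)) && (((let q = true in (\r.7)) false) == 7))
step 4: [let@0.0] (((\p.false) (\v.0)) && (((let q = true in (\r.7)) false) == 7))
step 5: [beta@0] (false && (((let q = true in (\r.7)) false) == 7))
step 6: [let@1.0.0] (false && (((\r.7) false) == 7))
step 7: [beta@1.0] (false && (7 == 7))
step 8: [delta@1] (false && true)
step 9: [delta@root] false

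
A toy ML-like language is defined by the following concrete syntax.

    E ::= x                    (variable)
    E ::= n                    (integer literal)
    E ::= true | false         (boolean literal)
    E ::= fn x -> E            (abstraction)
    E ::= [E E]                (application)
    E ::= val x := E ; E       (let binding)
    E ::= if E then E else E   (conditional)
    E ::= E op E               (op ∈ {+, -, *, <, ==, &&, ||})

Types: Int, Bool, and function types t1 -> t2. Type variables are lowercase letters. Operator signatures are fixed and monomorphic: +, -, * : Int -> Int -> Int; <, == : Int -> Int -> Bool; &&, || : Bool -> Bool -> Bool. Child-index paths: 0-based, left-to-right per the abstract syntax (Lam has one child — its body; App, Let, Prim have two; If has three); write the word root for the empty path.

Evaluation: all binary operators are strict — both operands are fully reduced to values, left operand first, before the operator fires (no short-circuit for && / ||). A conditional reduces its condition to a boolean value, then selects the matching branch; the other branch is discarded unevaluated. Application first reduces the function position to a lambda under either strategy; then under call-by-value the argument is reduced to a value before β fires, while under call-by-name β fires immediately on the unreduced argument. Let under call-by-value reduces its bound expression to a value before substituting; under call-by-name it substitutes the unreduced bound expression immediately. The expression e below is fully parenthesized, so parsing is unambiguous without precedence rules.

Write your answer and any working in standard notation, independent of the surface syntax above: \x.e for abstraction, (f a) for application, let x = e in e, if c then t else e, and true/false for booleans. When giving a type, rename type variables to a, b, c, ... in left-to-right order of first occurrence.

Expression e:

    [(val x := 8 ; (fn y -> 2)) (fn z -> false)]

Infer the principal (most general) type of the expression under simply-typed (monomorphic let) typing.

Trace:
let x : Int
\y._ : a -> Int
\z._ : b -> Bool
  unify a -> Int ~ (b -> Bool) -> c
  unify a ~ b -> Bool
  unify Int ~ c
_ _ : Int

Answer: Int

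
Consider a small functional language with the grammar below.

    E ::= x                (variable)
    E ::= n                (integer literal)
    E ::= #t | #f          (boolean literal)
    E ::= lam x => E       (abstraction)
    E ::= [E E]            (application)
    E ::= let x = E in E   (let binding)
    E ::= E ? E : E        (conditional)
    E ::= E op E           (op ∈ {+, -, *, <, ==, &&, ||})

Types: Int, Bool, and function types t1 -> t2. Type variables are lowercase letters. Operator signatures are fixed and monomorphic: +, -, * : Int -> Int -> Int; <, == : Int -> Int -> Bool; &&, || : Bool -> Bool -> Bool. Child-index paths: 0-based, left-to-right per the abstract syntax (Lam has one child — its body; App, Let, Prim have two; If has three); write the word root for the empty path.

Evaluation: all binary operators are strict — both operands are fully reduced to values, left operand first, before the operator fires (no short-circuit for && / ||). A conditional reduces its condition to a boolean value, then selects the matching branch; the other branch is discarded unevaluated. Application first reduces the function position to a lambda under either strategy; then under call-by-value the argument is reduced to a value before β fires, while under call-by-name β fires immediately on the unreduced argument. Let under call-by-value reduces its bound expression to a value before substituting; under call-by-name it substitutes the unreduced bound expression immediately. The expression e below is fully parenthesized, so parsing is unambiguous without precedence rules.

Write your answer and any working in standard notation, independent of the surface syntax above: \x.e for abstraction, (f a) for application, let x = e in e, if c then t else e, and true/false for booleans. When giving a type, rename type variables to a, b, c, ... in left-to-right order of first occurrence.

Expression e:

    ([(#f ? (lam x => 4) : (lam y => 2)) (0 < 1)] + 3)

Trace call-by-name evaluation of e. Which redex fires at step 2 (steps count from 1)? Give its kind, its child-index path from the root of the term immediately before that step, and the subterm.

Derivation:
step 0: (((if false then (\x.4) else (\y.2)) (0 < 1)) + 3)
step 1: [if@0.0] (((\y.2) (0 < 1)) + 3)
step 2: [beta@0] (2 + 3)

Answer: beta at 0 : ((\y.2) (0 < 1))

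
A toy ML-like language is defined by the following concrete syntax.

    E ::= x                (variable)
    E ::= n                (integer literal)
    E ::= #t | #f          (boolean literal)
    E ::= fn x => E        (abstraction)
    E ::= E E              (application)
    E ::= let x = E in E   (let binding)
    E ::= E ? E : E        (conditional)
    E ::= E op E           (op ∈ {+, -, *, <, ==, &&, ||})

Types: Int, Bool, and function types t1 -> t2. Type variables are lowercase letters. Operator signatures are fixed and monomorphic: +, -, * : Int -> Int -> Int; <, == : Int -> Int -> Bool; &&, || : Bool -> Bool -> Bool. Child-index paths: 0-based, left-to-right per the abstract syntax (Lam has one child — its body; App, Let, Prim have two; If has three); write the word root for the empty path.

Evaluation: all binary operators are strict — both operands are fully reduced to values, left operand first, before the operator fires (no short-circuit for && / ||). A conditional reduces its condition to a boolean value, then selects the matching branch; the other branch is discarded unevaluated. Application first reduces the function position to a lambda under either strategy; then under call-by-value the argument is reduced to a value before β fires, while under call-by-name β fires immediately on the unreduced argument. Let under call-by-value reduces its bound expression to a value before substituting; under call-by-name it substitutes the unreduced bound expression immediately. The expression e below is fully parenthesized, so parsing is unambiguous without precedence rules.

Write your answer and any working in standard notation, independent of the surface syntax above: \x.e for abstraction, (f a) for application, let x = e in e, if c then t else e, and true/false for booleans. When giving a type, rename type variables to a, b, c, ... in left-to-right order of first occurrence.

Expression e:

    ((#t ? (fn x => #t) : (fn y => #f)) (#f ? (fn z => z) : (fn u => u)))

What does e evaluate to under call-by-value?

Answer: true

Derivation:
step 0: ((if true then (\x.true) else (\y.false)) (if false then (\z.z) else (\u.u)))
step 1: [if@0] ((\x.true) (if false then (\z.z) else (\u.u)))
step 2: [if@1] ((\x.true) (\u.u))
step 3: [beta@root] true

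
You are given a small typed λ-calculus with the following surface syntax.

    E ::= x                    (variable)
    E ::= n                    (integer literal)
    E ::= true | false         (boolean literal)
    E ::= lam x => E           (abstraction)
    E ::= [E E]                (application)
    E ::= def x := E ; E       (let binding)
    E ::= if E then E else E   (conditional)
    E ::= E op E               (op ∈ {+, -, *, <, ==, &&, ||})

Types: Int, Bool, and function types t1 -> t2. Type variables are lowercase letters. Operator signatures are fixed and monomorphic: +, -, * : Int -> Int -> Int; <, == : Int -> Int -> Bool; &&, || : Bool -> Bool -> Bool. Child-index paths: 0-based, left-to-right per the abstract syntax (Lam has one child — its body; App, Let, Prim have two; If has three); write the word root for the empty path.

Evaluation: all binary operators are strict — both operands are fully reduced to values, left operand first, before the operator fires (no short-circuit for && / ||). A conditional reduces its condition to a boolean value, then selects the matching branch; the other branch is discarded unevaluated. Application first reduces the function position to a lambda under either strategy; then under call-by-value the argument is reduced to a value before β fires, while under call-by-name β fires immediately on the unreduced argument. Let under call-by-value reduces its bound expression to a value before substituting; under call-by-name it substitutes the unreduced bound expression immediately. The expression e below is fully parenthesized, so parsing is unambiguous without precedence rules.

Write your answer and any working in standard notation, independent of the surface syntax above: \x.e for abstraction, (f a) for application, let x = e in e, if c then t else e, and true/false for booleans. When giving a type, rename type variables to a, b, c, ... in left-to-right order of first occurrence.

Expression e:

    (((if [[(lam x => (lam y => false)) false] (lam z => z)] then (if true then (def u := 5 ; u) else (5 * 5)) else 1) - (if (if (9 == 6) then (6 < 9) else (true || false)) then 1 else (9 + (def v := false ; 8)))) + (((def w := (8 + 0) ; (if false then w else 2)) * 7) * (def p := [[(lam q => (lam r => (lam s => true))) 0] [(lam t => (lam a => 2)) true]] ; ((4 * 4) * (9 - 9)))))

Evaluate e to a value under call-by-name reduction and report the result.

Working:
step 0: (((if (((\x.(\y.false)) false) (\z.z)) then (if true then (let u = 5 in u) else (5 * 5)) else 1) - (if (if (9 == 6) then (6 < 9) else (true || false)) then 1 else (9 + (let v = false in 8)))) + (((let w = (8 + 0) in (if false then w else 2)) * 7) * (let p = (((\q.(\r.(\s.true))) 0) ((\t.(\a.2)) true)) in ((4 * 4) * (9 - 9)))))
step 1: [beta@0.0.0.0] (((if ((\y.false) (\z.z)) then (if true then (let u = 5 in u) else (5 * 5)) else 1) - (if (if (9 == 6) then (6 < 9) else (true || false)) then 1 else (9 + (let v = false in 8)))) + (((let w = (8 + 0) in (if false then w else 2)) * 7) * (let p = (((\q.(\r.(\s.true))) 0) ((\t.(\a.2)) true)) in ((4 * 4) * (9 - 9)))))
step 2: [beta@0.0.0] (((if false then (if true then (let u = 5 in u) else (5 * 5)) else 1) - (if (if (9 == 6) then (6 < 9) else (true || false)) then 1 else (9 + (let v = false in 8)))) + (((let w = (8 + 0) in (if false then w else 2)) * 7) * (let p = (((\q.(\r.(\s.true))) 0) ((\t.(\a.2)) true)) in ((4 * 4) * (9 - 9)))))
step 3: [if@0.0] ((1 - (if (if (9 == 6) then (6 < 9) else (true || false)) then 1 else (9 + (let v = false in 8)))) + (((let w = (8 + 0) in (if false then w else 2)) * 7) * (let p = (((\q.(\r.(\s.true))) 0) ((\t.(\a.2)) true)) in ((4 * 4) * (9 - 9)))))
step 4: [delta@0.1.0.0] ((1 - (if (if false then (6 < 9) else (true || false)) then 1 else (9 + (let v = false in 8)))) + (((let w = (8 + 0) in (if false then w else 2)) * 7) * (let p = (((\q.(\r.(\s.true))) 0) ((\t.(\a.2)) true)) in ((4 * 4) * (9 - 9)))))
step 5: [if@0.1.0] ((1 - (if (true || false) then 1 else (9 + (let v = false in 8)))) + (((let w = (8 + 0) in (if false then w else 2)) * 7) * (let p = (((\q.(\r.(\s.true))) 0) ((\t.(\a.2)) true)) in ((4 * 4) * (9 - 9)))))
step 6: [delta@0.1.0] ((1 - (if true then 1 else (9 + (let v = false in 8)))) + (((let w = (8 + 0) in (if false then w else 2)) * 7) * (let p = (((\q.(\r.(\s.true))) 0) ((\t.(\a.2)) true)) in ((4 * 4) * (9 - 9)))))
step 7: [if@0.1] ((1 - 1) + (((let w = (8 + 0) in (if false then w else 2)) * 7) * (let p = (((\q.(\r.(\s.true))) 0) ((\t.(\a.2)) true)) in ((4 * 4) * (9 - 9)))))
step 8: [delta@0] (0 + (((let w = (8 + 0) in (if false then w else 2)) * 7) * (let p = (((\q.(\r.(\s.true))) 0) ((\t.(\a.2)) true)) in ((4 * 4) * (9 - 9)))))
step 9: [let@1.0.0] (0 + (((if false then (8 + 0) else 2) * 7) * (let p = (((\q.(\r.(\s.true))) 0) ((\t.(\a.2)) true)) in ((4 * 4) * (9 - 9)))))
step 10: [if@1.0.0] (0 + ((2 * 7) * (let p = (((\q.(\r.(\s.true))) 0) ((\t.(\a.2)) true)) in ((4 * 4) * (9 - 9)))))
step 11: [delta@1.0] (0 + (14 * (let p = (((\q.(\r.(\s.true))) 0) ((\t.(\a.2)) true)) in ((4 * 4) * (9 - 9)))))
step 12: [let@1.1] (0 + (14 * ((4 * 4) * (9 - 9))))
step 13: [delta@1.1.0] (0 + (14 * (16 * (9 - 9))))
step 14: [delta@1.1.1] (0 + (14 * (16 * 0)))
step 15: [delta@1.1] (0 + (14 * 0))
step 16: [delta@1] (0 + 0)
step 17: [delta@root] 0

Answer: 0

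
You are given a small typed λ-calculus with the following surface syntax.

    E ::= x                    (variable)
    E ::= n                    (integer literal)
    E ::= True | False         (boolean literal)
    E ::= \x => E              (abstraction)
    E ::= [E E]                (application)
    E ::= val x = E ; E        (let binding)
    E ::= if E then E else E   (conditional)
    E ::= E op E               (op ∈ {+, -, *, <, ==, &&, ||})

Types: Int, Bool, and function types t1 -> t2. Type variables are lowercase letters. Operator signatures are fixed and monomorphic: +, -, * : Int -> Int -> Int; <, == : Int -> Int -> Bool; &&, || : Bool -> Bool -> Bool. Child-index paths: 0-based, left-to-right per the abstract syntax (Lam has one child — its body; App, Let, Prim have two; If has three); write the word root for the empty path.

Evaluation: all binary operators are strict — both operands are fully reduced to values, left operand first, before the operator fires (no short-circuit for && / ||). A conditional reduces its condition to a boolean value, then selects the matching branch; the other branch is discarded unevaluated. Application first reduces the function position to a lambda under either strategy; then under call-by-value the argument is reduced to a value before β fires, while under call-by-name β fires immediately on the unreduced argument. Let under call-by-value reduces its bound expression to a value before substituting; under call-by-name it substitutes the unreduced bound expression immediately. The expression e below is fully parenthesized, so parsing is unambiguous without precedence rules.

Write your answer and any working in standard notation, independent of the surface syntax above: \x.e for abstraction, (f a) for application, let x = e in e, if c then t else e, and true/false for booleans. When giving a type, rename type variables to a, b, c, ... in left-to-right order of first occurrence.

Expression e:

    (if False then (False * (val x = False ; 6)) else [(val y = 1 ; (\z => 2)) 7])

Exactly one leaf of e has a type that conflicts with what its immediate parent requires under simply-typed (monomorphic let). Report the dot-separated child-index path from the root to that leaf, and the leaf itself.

Answer: 1.0 : false

Working:
  unify Bool ~ Bool
  unify Bool ~ Int
  FAIL: mismatch Bool ~ Int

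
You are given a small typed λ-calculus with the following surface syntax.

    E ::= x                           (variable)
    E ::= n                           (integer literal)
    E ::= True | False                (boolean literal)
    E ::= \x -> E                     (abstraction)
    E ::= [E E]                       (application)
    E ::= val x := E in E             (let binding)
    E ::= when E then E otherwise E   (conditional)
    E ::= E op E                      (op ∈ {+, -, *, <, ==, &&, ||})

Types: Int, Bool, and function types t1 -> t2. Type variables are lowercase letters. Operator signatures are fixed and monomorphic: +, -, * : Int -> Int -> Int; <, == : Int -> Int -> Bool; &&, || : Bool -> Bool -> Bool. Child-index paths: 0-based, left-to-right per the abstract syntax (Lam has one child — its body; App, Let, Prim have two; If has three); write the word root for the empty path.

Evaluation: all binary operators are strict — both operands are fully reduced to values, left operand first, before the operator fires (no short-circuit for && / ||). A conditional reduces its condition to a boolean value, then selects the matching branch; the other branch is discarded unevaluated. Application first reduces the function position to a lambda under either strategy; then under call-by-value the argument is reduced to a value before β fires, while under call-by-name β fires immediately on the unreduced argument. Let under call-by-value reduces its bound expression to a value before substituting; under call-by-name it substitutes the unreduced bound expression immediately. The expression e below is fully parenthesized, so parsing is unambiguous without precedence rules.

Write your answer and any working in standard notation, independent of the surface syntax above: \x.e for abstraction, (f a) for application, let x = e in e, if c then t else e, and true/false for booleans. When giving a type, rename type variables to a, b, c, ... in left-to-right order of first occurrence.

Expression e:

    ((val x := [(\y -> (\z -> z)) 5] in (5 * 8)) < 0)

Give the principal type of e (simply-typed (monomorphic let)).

Trace:
z : b
\z._ : b -> b
\y._ : a -> b -> b
  unify a -> b -> b ~ Int -> c
  unify a ~ Int
  unify b -> b ~ c
_ _ : b -> b
let x : b -> b
  unify Int ~ Int
  unify Int ~ Int
  unify Int ~ Int
  unify Int ~ Int

Answer: Bool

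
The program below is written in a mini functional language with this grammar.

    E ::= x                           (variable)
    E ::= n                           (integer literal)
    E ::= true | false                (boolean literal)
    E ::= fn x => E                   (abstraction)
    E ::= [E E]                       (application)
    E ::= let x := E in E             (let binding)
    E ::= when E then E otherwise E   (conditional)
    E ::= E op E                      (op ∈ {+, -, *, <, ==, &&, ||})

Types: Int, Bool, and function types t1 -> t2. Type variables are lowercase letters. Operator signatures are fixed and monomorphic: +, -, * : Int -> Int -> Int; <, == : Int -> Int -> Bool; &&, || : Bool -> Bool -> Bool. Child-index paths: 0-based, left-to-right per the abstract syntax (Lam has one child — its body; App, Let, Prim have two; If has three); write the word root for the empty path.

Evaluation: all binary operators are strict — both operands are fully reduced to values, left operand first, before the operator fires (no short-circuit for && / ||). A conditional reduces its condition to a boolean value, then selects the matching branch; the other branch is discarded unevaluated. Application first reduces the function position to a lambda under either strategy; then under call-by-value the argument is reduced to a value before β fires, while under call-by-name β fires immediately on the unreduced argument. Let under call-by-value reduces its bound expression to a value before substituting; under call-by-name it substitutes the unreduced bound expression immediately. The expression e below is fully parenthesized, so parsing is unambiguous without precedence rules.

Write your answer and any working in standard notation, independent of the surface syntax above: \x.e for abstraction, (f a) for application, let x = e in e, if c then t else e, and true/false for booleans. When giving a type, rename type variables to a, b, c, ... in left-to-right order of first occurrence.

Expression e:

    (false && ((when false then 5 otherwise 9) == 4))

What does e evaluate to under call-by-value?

Answer: false

Trace:
step 0: (false && ((if false then 5 else 9) == 4))
step 1: [if@1.0] (false && (9 == 4))
step 2: [delta@1] (false && false)
step 3: [delta@root] false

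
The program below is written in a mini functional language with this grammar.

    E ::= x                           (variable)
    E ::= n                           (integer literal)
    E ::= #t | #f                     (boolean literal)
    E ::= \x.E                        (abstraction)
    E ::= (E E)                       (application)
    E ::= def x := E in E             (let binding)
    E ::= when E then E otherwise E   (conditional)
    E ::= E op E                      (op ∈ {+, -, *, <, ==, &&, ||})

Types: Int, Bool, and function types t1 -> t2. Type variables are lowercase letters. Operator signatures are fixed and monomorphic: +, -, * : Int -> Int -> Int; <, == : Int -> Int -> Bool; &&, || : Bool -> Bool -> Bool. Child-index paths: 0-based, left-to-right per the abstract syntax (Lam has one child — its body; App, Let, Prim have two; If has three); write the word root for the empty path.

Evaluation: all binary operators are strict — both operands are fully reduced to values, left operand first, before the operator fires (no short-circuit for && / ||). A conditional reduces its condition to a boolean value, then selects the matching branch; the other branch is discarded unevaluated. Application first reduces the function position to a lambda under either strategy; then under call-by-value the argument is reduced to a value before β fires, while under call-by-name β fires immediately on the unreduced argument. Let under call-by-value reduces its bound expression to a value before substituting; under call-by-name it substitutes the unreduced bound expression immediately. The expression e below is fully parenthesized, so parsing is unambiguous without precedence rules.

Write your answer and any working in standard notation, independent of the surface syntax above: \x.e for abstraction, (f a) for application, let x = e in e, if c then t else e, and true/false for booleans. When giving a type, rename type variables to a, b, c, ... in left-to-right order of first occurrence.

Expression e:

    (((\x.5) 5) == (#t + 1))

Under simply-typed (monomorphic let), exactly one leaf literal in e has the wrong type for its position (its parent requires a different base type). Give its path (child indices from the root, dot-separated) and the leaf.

Answer: 1.0 : true

Working:
\x._ : a -> Int
  unify a -> Int ~ Int -> b
  unify a ~ Int
  unify Int ~ b
_ _ : Int
  unify Int ~ Int
  unify Bool ~ Int
  FAIL: mismatch Bool ~ Int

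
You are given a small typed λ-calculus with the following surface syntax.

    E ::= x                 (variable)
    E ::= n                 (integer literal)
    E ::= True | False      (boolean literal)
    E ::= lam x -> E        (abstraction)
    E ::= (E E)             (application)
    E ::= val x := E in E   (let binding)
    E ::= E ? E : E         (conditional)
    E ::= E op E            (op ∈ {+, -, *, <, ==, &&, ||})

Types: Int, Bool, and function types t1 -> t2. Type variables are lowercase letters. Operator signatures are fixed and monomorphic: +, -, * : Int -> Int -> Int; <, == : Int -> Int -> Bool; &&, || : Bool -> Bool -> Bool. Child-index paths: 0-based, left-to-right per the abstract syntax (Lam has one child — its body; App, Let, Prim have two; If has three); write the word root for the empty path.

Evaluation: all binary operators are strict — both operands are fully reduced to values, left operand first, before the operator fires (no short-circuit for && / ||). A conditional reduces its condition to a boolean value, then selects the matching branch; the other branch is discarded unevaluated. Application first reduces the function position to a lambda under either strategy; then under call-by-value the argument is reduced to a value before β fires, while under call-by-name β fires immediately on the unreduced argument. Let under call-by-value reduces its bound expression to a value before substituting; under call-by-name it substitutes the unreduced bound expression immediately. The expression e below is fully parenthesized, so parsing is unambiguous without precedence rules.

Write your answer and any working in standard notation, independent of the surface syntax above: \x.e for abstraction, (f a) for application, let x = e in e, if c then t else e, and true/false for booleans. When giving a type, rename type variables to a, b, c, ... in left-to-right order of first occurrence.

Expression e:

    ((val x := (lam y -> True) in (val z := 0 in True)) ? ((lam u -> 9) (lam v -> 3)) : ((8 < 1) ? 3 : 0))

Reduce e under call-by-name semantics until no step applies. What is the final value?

Answer: 9

Trace:
step 0: (if (let x = (\y.true) in (let z = 0 in true)) then ((\u.9) (\v.3)) else (if (8 < 1) then 3 else 0))
step 1: [let@0] (if (let z = 0 in true) then ((\u.9) (\v.3)) else (if (8 < 1) then 3 else 0))
step 2: [let@0] (if true then ((\u.9) (\v.3)) else (if (8 < 1) then 3 else 0))
step 3: [if@root] ((\u.9) (\v.3))
step 4: [beta@root] 9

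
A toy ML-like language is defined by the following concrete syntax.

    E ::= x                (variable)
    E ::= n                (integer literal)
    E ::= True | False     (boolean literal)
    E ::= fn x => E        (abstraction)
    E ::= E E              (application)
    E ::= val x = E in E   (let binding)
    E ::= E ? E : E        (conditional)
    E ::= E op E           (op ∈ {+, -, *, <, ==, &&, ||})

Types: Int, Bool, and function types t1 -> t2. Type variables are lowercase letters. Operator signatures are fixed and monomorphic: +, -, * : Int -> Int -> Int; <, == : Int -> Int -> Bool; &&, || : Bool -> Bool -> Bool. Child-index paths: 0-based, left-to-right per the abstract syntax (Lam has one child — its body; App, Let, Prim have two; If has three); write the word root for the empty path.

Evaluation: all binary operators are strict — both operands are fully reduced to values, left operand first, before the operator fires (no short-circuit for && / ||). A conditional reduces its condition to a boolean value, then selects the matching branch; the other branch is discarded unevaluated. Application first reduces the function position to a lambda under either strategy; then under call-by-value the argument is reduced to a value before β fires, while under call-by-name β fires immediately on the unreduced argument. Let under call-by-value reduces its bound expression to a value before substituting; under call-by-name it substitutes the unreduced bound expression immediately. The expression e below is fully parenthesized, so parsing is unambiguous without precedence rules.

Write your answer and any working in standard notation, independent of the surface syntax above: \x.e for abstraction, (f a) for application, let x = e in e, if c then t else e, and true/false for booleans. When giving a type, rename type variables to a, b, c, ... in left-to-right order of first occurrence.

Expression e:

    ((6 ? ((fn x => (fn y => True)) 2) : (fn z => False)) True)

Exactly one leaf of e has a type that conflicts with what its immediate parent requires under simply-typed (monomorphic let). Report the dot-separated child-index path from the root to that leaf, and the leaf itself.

Derivation:
  unify Int ~ Bool
  FAIL: mismatch Int ~ Bool

Answer: 0.0 : 6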